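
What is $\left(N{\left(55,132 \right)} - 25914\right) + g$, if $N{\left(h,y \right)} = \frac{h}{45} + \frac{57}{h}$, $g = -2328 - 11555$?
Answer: $- \frac{19698397}{495} \approx -39795.0$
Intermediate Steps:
$g = -13883$ ($g = -2328 - 11555 = -13883$)
$N{\left(h,y \right)} = \frac{57}{h} + \frac{h}{45}$ ($N{\left(h,y \right)} = h \frac{1}{45} + \frac{57}{h} = \frac{h}{45} + \frac{57}{h} = \frac{57}{h} + \frac{h}{45}$)
$\left(N{\left(55,132 \right)} - 25914\right) + g = \left(\left(\frac{57}{55} + \frac{1}{45} \cdot 55\right) - 25914\right) - 13883 = \left(\left(57 \cdot \frac{1}{55} + \frac{11}{9}\right) - 25914\right) - 13883 = \left(\left(\frac{57}{55} + \frac{11}{9}\right) - 25914\right) - 13883 = \left(\frac{1118}{495} - 25914\right) - 13883 = - \frac{12826312}{495} - 13883 = - \frac{19698397}{495}$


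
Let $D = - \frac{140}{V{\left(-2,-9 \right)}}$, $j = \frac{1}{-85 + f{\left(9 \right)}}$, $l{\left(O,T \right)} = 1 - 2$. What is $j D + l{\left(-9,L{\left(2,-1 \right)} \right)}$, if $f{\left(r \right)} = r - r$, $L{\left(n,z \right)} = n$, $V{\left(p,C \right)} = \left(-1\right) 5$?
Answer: $- \frac{113}{85} \approx -1.3294$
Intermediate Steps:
$V{\left(p,C \right)} = -5$
$f{\left(r \right)} = 0$
$l{\left(O,T \right)} = -1$
$j = - \frac{1}{85}$ ($j = \frac{1}{-85 + 0} = \frac{1}{-85} = - \frac{1}{85} \approx -0.011765$)
$D = 28$ ($D = - \frac{140}{-5} = \left(-140\right) \left(- \frac{1}{5}\right) = 28$)
$j D + l{\left(-9,L{\left(2,-1 \right)} \right)} = \left(- \frac{1}{85}\right) 28 - 1 = - \frac{28}{85} - 1 = - \frac{113}{85}$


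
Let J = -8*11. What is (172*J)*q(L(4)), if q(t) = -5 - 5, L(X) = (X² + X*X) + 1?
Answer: 151360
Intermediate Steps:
L(X) = 1 + 2*X² (L(X) = (X² + X²) + 1 = 2*X² + 1 = 1 + 2*X²)
q(t) = -10
J = -88
(172*J)*q(L(4)) = (172*(-88))*(-10) = -15136*(-10) = 151360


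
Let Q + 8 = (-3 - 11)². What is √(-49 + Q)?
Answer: √139 ≈ 11.790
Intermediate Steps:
Q = 188 (Q = -8 + (-3 - 11)² = -8 + (-14)² = -8 + 196 = 188)
√(-49 + Q) = √(-49 + 188) = √139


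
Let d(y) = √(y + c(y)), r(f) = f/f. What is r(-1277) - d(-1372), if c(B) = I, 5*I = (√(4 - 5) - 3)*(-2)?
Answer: 1 - √(-34270 - 10*I)/5 ≈ 0.9946 + 37.024*I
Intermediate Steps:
r(f) = 1
I = 6/5 - 2*I/5 (I = ((√(4 - 5) - 3)*(-2))/5 = ((√(-1) - 3)*(-2))/5 = ((I - 3)*(-2))/5 = ((-3 + I)*(-2))/5 = (6 - 2*I)/5 = 6/5 - 2*I/5 ≈ 1.2 - 0.4*I)
c(B) = 6/5 - 2*I/5
d(y) = √(6/5 + y - 2*I/5) (d(y) = √(y + (6/5 - 2*I/5)) = √(6/5 + y - 2*I/5))
r(-1277) - d(-1372) = 1 - √(30 - 10*I + 25*(-1372))/5 = 1 - √(30 - 10*I - 34300)/5 = 1 - √(-34270 - 10*I)/5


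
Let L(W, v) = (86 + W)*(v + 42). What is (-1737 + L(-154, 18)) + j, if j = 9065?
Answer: 3248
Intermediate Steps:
L(W, v) = (42 + v)*(86 + W) (L(W, v) = (86 + W)*(42 + v) = (42 + v)*(86 + W))
(-1737 + L(-154, 18)) + j = (-1737 + (3612 + 42*(-154) + 86*18 - 154*18)) + 9065 = (-1737 + (3612 - 6468 + 1548 - 2772)) + 9065 = (-1737 - 4080) + 9065 = -5817 + 9065 = 3248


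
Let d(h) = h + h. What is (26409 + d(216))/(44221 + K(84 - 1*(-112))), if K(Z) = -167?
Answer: 26841/44054 ≈ 0.60927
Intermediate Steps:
d(h) = 2*h
(26409 + d(216))/(44221 + K(84 - 1*(-112))) = (26409 + 2*216)/(44221 - 167) = (26409 + 432)/44054 = 26841*(1/44054) = 26841/44054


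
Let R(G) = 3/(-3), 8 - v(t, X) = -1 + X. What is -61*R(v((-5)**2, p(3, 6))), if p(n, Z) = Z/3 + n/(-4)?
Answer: 61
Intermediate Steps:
p(n, Z) = -n/4 + Z/3 (p(n, Z) = Z*(1/3) + n*(-1/4) = Z/3 - n/4 = -n/4 + Z/3)
v(t, X) = 9 - X (v(t, X) = 8 - (-1 + X) = 8 + (1 - X) = 9 - X)
R(G) = -1 (R(G) = 3*(-1/3) = -1)
-61*R(v((-5)**2, p(3, 6))) = -61*(-1) = 61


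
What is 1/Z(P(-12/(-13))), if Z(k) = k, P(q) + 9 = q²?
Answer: -169/1377 ≈ -0.12273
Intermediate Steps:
P(q) = -9 + q²
1/Z(P(-12/(-13))) = 1/(-9 + (-12/(-13))²) = 1/(-9 + (-12*(-1/13))²) = 1/(-9 + (12/13)²) = 1/(-9 + 144/169) = 1/(-1377/169) = -169/1377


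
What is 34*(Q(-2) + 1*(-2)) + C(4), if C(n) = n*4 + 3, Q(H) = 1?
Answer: -15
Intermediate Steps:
C(n) = 3 + 4*n (C(n) = 4*n + 3 = 3 + 4*n)
34*(Q(-2) + 1*(-2)) + C(4) = 34*(1 + 1*(-2)) + (3 + 4*4) = 34*(1 - 2) + (3 + 16) = 34*(-1) + 19 = -34 + 19 = -15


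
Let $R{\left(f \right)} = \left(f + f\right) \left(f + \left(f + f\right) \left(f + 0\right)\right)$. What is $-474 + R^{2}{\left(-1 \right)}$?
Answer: $-470$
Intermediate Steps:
$R{\left(f \right)} = 2 f \left(f + 2 f^{2}\right)$ ($R{\left(f \right)} = 2 f \left(f + 2 f f\right) = 2 f \left(f + 2 f^{2}\right)$)
$-474 + R^{2}{\left(-1 \right)} = -474 + \left(\left(-1\right)^{2} \left(2 + 4 \left(-1\right)\right)\right)^{2} = -474 + \left(1 \left(2 - 4\right)\right)^{2} = -474 + \left(1 \left(-2\right)\right)^{2} = -474 + \left(-2\right)^{2} = -474 + 4 = -470$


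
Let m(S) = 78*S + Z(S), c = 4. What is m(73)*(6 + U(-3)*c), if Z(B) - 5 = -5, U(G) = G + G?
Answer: -102492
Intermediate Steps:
U(G) = 2*G
Z(B) = 0 (Z(B) = 5 - 5 = 0)
m(S) = 78*S (m(S) = 78*S + 0 = 78*S)
m(73)*(6 + U(-3)*c) = (78*73)*(6 + (2*(-3))*4) = 5694*(6 - 6*4) = 5694*(6 - 24) = 5694*(-18) = -102492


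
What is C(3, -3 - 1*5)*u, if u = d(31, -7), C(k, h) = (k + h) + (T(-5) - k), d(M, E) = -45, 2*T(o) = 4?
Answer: 270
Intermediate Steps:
T(o) = 2 (T(o) = (1/2)*4 = 2)
C(k, h) = 2 + h (C(k, h) = (k + h) + (2 - k) = (h + k) + (2 - k) = 2 + h)
u = -45
C(3, -3 - 1*5)*u = (2 + (-3 - 1*5))*(-45) = (2 + (-3 - 5))*(-45) = (2 - 8)*(-45) = -6*(-45) = 270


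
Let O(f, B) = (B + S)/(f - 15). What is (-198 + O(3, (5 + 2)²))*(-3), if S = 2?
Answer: 2427/4 ≈ 606.75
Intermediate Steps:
O(f, B) = (2 + B)/(-15 + f) (O(f, B) = (B + 2)/(f - 15) = (2 + B)/(-15 + f))
(-198 + O(3, (5 + 2)²))*(-3) = (-198 + (2 + (5 + 2)²)/(-15 + 3))*(-3) = (-198 + (2 + 7²)/(-12))*(-3) = (-198 - (2 + 49)/12)*(-3) = (-198 - 1/12*51)*(-3) = (-198 - 17/4)*(-3) = -809/4*(-3) = 2427/4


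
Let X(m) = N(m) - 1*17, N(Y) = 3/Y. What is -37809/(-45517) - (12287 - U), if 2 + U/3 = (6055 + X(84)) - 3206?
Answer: -4837990169/1274476 ≈ -3796.1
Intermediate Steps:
X(m) = -17 + 3/m (X(m) = 3/m - 1*17 = 3/m - 17 = -17 + 3/m)
U = 237723/28 (U = -6 + 3*((6055 + (-17 + 3/84)) - 3206) = -6 + 3*((6055 + (-17 + 3*(1/84))) - 3206) = -6 + 3*((6055 + (-17 + 1/28)) - 3206) = -6 + 3*((6055 - 475/28) - 3206) = -6 + 3*(169065/28 - 3206) = -6 + 3*(79297/28) = -6 + 237891/28 = 237723/28 ≈ 8490.1)
-37809/(-45517) - (12287 - U) = -37809/(-45517) - (12287 - 1*237723/28) = -37809*(-1/45517) - (12287 - 237723/28) = 37809/45517 - 1*106313/28 = 37809/45517 - 106313/28 = -4837990169/1274476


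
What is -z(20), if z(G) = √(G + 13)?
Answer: -√33 ≈ -5.7446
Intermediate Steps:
z(G) = √(13 + G)
-z(20) = -√(13 + 20) = -√33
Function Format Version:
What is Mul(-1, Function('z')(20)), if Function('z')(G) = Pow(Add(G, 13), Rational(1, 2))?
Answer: Mul(-1, Pow(33, Rational(1, 2))) ≈ -5.7446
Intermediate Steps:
Function('z')(G) = Pow(Add(13, G), Rational(1, 2))
Mul(-1, Function('z')(20)) = Mul(-1, Pow(Add(13, 20), Rational(1, 2))) = Mul(-1, Pow(33, Rational(1, 2)))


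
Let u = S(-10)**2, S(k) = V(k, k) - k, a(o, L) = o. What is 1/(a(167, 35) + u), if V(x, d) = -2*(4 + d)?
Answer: 1/651 ≈ 0.0015361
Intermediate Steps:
V(x, d) = -8 - 2*d
S(k) = -8 - 3*k (S(k) = (-8 - 2*k) - k = -8 - 3*k)
u = 484 (u = (-8 - 3*(-10))**2 = (-8 + 30)**2 = 22**2 = 484)
1/(a(167, 35) + u) = 1/(167 + 484) = 1/651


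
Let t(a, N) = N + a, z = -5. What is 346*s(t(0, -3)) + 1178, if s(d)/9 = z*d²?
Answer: -138952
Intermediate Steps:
s(d) = -45*d² (s(d) = 9*(-5*d²) = -45*d²)
346*s(t(0, -3)) + 1178 = 346*(-45*(-3 + 0)²) + 1178 = 346*(-45*(-3)²) + 1178 = 346*(-45*9) + 1178 = 346*(-405) + 1178 = -140130 + 1178 = -138952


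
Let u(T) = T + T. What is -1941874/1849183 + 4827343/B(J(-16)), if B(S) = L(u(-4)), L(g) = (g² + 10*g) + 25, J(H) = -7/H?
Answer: 8926623133903/16642647 ≈ 5.3637e+5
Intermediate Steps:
u(T) = 2*T
L(g) = 25 + g² + 10*g
B(S) = 9 (B(S) = 25 + (2*(-4))² + 10*(2*(-4)) = 25 + (-8)² + 10*(-8) = 25 + 64 - 80 = 9)
-1941874/1849183 + 4827343/B(J(-16)) = -1941874/1849183 + 4827343/9 = 8926623133903/16642647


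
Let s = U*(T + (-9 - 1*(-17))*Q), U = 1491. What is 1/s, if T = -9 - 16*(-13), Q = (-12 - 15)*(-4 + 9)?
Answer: -1/1313571 ≈ -7.6128e-7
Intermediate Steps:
Q = -135 (Q = -27*5 = -135)
T = 199 (T = -9 + 208 = 199)
s = -1313571 (s = 1491*(199 + (-9 - 1*(-17))*(-135)) = 1491*(199 + (-9 + 17)*(-135)) = 1491*(199 + 8*(-135)) = 1491*(199 - 1080) = 1491*(-881) = -1313571)
1/s = 1/(-1313571) = -1/1313571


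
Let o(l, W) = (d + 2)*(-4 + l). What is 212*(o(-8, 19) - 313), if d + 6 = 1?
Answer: -58724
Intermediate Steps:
d = -5 (d = -6 + 1 = -5)
o(l, W) = 12 - 3*l (o(l, W) = (-5 + 2)*(-4 + l) = -3*(-4 + l) = 12 - 3*l)
212*(o(-8, 19) - 313) = 212*((12 - 3*(-8)) - 313) = 212*((12 + 24) - 313) = 212*(36 - 313) = 212*(-277) = -58724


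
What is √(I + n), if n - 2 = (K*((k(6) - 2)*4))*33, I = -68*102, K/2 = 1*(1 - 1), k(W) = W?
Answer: I*√6934 ≈ 83.271*I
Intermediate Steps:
K = 0 (K = 2*(1*(1 - 1)) = 2*(1*0) = 2*0 = 0)
I = -6936
n = 2 (n = 2 + (0*((6 - 2)*4))*33 = 2 + (0*(4*4))*33 = 2 + (0*16)*33 = 2 + 0*33 = 2 + 0 = 2)
√(I + n) = √(-6936 + 2) = √(-6934) = I*√6934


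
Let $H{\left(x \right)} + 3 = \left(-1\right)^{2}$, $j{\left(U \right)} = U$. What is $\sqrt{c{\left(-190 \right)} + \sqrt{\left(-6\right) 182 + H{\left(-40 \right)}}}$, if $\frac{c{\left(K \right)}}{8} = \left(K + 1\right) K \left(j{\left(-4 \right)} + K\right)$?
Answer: $\sqrt{-55732320 + i \sqrt{1094}} \approx 0.002 + 7465.4 i$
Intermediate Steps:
$H{\left(x \right)} = -2$ ($H{\left(x \right)} = -3 + \left(-1\right)^{2} = -3 + 1 = -2$)
$c{\left(K \right)} = 8 K \left(1 + K\right) \left(-4 + K\right)$ ($c{\left(K \right)} = 8 \left(K + 1\right) K \left(-4 + K\right) = 8 \left(1 + K\right) K \left(-4 + K\right) = 8 K \left(1 + K\right) \left(-4 + K\right)$)
$\sqrt{c{\left(-190 \right)} + \sqrt{\left(-6\right) 182 + H{\left(-40 \right)}}} = \sqrt{8 \left(-190\right) \left(-4 + \left(-190\right)^{2} - -570\right) + \sqrt{\left(-6\right) 182 - 2}} = \sqrt{8 \left(-190\right) \left(-4 + 36100 + 570\right) + \sqrt{-1092 - 2}} = \sqrt{8 \left(-190\right) 36666 + \sqrt{-1094}} = \sqrt{-55732320 + i \sqrt{1094}}$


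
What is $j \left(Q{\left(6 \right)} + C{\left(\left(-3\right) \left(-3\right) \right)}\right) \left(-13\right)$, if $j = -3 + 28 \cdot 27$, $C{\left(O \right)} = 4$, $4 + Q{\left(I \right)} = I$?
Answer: $-58734$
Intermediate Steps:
$Q{\left(I \right)} = -4 + I$
$j = 753$ ($j = -3 + 756 = 753$)
$j \left(Q{\left(6 \right)} + C{\left(\left(-3\right) \left(-3\right) \right)}\right) \left(-13\right) = 753 \left(\left(-4 + 6\right) + 4\right) \left(-13\right) = 753 \left(2 + 4\right) \left(-13\right) = 753 \cdot 6 \left(-13\right) = 753 \left(-78\right) = -58734$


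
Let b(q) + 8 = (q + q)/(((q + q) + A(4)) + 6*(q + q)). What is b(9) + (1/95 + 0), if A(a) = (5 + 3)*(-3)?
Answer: -12618/1615 ≈ -7.8130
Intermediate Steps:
A(a) = -24 (A(a) = 8*(-3) = -24)
b(q) = -8 + 2*q/(-24 + 14*q) (b(q) = -8 + (q + q)/(((q + q) - 24) + 6*(q + q)) = -8 + (2*q)/((2*q - 24) + 6*(2*q)) = -8 + (2*q)/((-24 + 2*q) + 12*q) = -8 + (2*q)/(-24 + 14*q) = -8 + 2*q/(-24 + 14*q))
b(9) + (1/95 + 0) = (96 - 55*9)/(-12 + 7*9) + (1/95 + 0) = (96 - 495)/(-12 + 63) + (1/95 + 0) = -399/51 + 1/95 = (1/51)*(-399) + 1/95 = -133/17 + 1/95 = -12618/1615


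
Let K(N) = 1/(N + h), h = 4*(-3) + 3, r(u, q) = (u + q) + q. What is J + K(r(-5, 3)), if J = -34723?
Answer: -277785/8 ≈ -34723.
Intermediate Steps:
r(u, q) = u + 2*q (r(u, q) = (q + u) + q = u + 2*q)
h = -9 (h = -12 + 3 = -9)
K(N) = 1/(-9 + N) (K(N) = 1/(N - 9) = 1/(-9 + N))
J + K(r(-5, 3)) = -34723 + 1/(-9 + (-5 + 2*3)) = -34723 + 1/(-9 + (-5 + 6)) = -34723 + 1/(-9 + 1) = -34723 + 1/(-8) = -34723 - ⅛ = -277785/8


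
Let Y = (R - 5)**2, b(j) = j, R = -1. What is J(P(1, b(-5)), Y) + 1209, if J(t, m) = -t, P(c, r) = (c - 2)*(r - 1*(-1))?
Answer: 1205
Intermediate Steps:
P(c, r) = (1 + r)*(-2 + c) (P(c, r) = (-2 + c)*(r + 1) = (-2 + c)*(1 + r) = (1 + r)*(-2 + c))
Y = 36 (Y = (-1 - 5)**2 = (-6)**2 = 36)
J(P(1, b(-5)), Y) + 1209 = -(-2 + 1 - 2*(-5) + 1*(-5)) + 1209 = -(-2 + 1 + 10 - 5) + 1209 = -1*4 + 1209 = -4 + 1209 = 1205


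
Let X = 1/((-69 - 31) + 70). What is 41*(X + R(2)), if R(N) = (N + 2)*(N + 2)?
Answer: 19639/30 ≈ 654.63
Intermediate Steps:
X = -1/30 (X = 1/(-100 + 70) = 1/(-30) = -1/30 ≈ -0.033333)
R(N) = (2 + N)² (R(N) = (2 + N)*(2 + N) = (2 + N)²)
41*(X + R(2)) = 41*(-1/30 + (2 + 2)²) = 41*(-1/30 + 4²) = 41*(-1/30 + 16) = 41*(479/30) = 19639/30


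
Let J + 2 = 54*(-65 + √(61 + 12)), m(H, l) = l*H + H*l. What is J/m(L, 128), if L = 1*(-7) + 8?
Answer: -439/32 + 27*√73/128 ≈ -11.917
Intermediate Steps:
L = 1 (L = -7 + 8 = 1)
m(H, l) = 2*H*l (m(H, l) = H*l + H*l = 2*H*l)
J = -3512 + 54*√73 (J = -2 + 54*(-65 + √(61 + 12)) = -2 + 54*(-65 + √73) = -2 + (-3510 + 54*√73) = -3512 + 54*√73 ≈ -3050.6)
J/m(L, 128) = (-3512 + 54*√73)/((2*1*128)) = (-3512 + 54*√73)/256 = (-3512 + 54*√73)*(1/256) = -439/32 + 27*√73/128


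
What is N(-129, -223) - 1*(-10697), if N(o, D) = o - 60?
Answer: 10508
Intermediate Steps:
N(o, D) = -60 + o
N(-129, -223) - 1*(-10697) = (-60 - 129) - 1*(-10697) = -189 + 10697 = 10508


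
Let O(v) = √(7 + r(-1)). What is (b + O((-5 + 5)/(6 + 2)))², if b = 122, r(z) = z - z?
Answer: (122 + √7)² ≈ 15537.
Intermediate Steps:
r(z) = 0
O(v) = √7 (O(v) = √(7 + 0) = √7)
(b + O((-5 + 5)/(6 + 2)))² = (122 + √7)²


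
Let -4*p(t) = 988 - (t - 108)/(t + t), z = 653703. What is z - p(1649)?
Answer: 8626906859/13192 ≈ 6.5395e+5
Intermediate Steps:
p(t) = -247 + (-108 + t)/(8*t) (p(t) = -(988 - (t - 108)/(t + t))/4 = -(988 - (-108 + t)/(2*t))/4 = -247 + (-108 + t)/(8*t))
z - p(1649) = 653703 - (-108 - 1975*1649)/(8*1649) = 653703 - (-108 - 3256775)/(8*1649) = 653703 - (-3256883)/(8*1649) = 653703 - 1*(-3256883/13192) = 653703 + 3256883/13192 = 8626906859/13192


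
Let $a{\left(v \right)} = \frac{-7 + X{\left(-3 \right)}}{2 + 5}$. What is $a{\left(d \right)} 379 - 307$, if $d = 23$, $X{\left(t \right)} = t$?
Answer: $- \frac{5939}{7} \approx -848.43$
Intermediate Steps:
$a{\left(v \right)} = - \frac{10}{7}$ ($a{\left(v \right)} = \frac{-7 - 3}{2 + 5} = - \frac{10}{7}$)
$a{\left(d \right)} 379 - 307 = \left(- \frac{10}{7}\right) 379 - 307 = - \frac{3790}{7} - 307 = - \frac{5939}{7}$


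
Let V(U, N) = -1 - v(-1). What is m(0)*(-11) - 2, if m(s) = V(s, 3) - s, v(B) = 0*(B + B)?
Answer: 9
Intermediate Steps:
v(B) = 0 (v(B) = 0*(2*B) = 0)
V(U, N) = -1 (V(U, N) = -1 - 1*0 = -1 + 0 = -1)
m(s) = -1 - s
m(0)*(-11) - 2 = (-1 - 1*0)*(-11) - 2 = (-1 + 0)*(-11) - 2 = -1*(-11) - 2 = 11 - 2 = 9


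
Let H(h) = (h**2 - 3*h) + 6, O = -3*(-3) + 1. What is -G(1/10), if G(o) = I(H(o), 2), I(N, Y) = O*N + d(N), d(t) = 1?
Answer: -581/10 ≈ -58.100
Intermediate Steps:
O = 10 (O = 9 + 1 = 10)
H(h) = 6 + h**2 - 3*h
I(N, Y) = 1 + 10*N (I(N, Y) = 10*N + 1 = 1 + 10*N)
G(o) = 61 - 30*o + 10*o**2 (G(o) = 1 + 10*(6 + o**2 - 3*o) = 1 + (60 - 30*o + 10*o**2) = 61 - 30*o + 10*o**2)
-G(1/10) = -(61 - 30/10 + 10*(1/10)**2) = -(61 - 30*1/10 + 10*(1/10)**2) = -(61 - 3 + 10*(1/100)) = -(61 - 3 + 1/10) = -1*581/10 = -581/10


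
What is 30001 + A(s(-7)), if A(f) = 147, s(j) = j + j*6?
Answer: 30148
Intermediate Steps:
s(j) = 7*j (s(j) = j + 6*j = 7*j)
30001 + A(s(-7)) = 30001 + 147 = 30148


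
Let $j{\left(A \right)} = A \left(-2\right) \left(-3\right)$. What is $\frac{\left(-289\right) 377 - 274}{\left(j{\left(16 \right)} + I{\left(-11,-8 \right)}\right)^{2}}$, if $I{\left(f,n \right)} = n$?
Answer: $- \frac{109227}{7744} \approx -14.105$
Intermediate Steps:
$j{\left(A \right)} = 6 A$ ($j{\left(A \right)} = - 2 A \left(-3\right) = 6 A$)
$\frac{\left(-289\right) 377 - 274}{\left(j{\left(16 \right)} + I{\left(-11,-8 \right)}\right)^{2}} = \frac{\left(-289\right) 377 - 274}{\left(6 \cdot 16 - 8\right)^{2}} = \frac{-108953 - 274}{\left(96 - 8\right)^{2}} = - \frac{109227}{88^{2}} = - \frac{109227}{7744}$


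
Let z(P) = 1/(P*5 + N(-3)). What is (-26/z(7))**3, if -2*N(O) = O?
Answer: -854670349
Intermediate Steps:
N(O) = -O/2
z(P) = 1/(3/2 + 5*P) (z(P) = 1/(P*5 - 1/2*(-3)) = 1/(5*P + 3/2) = 1/(3/2 + 5*P))
(-26/z(7))**3 = (-26/(2/(3 + 10*7)))**3 = (-26/(2/(3 + 70)))**3 = (-26/(2/73))**3 = (-26/(2*(1/73)))**3 = (-26/2/73)**3 = (-26*73/2)**3 = (-949)**3 = -854670349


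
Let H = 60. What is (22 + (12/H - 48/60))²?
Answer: 11449/25 ≈ 457.96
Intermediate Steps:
(22 + (12/H - 48/60))² = (22 + (12/60 - 48/60))² = (22 + (12*(1/60) - 48*1/60))² = (22 + (⅕ - ⅘))² = (22 - ⅗)² = (107/5)² = 11449/25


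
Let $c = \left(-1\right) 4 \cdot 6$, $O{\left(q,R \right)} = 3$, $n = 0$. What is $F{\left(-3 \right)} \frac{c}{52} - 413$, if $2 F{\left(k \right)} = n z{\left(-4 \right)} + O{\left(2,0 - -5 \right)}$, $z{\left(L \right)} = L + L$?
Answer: $- \frac{5378}{13} \approx -413.69$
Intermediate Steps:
$z{\left(L \right)} = 2 L$
$c = -24$ ($c = \left(-4\right) 6 = -24$)
$F{\left(k \right)} = \frac{3}{2}$ ($F{\left(k \right)} = \frac{0 \cdot 2 \left(-4\right) + 3}{2} = \frac{0 \left(-8\right) + 3}{2} = \frac{0 + 3}{2} = \frac{1}{2} \cdot 3 = \frac{3}{2}$)
$F{\left(-3 \right)} \frac{c}{52} - 413 = \frac{3 \left(- \frac{24}{52}\right)}{2} - 413 = \frac{3 \left(\left(-24\right) \frac{1}{52}\right)}{2} - 413 = \frac{3}{2} \left(- \frac{6}{13}\right) - 413 = - \frac{9}{13} - 413 = - \frac{5378}{13}$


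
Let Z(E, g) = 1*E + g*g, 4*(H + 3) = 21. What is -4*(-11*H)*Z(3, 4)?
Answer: 1881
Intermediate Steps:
H = 9/4 (H = -3 + (1/4)*21 = -3 + 21/4 = 9/4 ≈ 2.2500)
Z(E, g) = E + g**2
-4*(-11*H)*Z(3, 4) = -4*(-11*9/4)*(3 + 4**2) = -(-99)*(3 + 16) = -(-99)*19 = -4*(-1881/4) = 1881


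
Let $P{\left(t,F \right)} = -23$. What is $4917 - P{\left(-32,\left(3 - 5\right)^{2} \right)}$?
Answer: $4940$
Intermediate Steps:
$4917 - P{\left(-32,\left(3 - 5\right)^{2} \right)} = 4917 - -23 = 4917 + 23 = 4940$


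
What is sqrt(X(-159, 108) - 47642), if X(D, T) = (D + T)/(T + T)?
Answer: I*sqrt(6860482)/12 ≈ 218.27*I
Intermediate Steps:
X(D, T) = (D + T)/(2*T) (X(D, T) = (D + T)/((2*T)) = (D + T)*(1/(2*T)) = (D + T)/(2*T))
sqrt(X(-159, 108) - 47642) = sqrt((1/2)*(-159 + 108)/108 - 47642) = sqrt((1/2)*(1/108)*(-51) - 47642) = sqrt(-17/72 - 47642) = sqrt(-3430241/72) = I*sqrt(6860482)/12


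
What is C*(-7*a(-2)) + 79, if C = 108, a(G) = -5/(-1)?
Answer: -3701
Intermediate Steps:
a(G) = 5 (a(G) = -5*(-1) = 5)
C*(-7*a(-2)) + 79 = 108*(-7*5) + 79 = 108*(-35) + 79 = -3780 + 79 = -3701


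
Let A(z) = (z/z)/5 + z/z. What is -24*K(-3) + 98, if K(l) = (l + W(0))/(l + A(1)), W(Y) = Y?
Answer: 58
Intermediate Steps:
A(z) = 6/5 (A(z) = 1*(⅕) + 1 = ⅕ + 1 = 6/5)
K(l) = l/(6/5 + l) (K(l) = (l + 0)/(l + 6/5) = l/(6/5 + l))
-24*K(-3) + 98 = -120*(-3)/(6 + 5*(-3)) + 98 = -120*(-3)/(6 - 15) + 98 = -120*(-3)/(-9) + 98 = -120*(-3)*(-1)/9 + 98 = -24*5/3 + 98 = -40 + 98 = 58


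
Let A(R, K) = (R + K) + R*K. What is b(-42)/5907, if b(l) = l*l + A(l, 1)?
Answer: 1681/5907 ≈ 0.28458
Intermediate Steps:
A(R, K) = K + R + K*R (A(R, K) = (K + R) + K*R = K + R + K*R)
b(l) = 1 + l**2 + 2*l (b(l) = l*l + (1 + l + 1*l) = l**2 + (1 + l + l) = l**2 + (1 + 2*l) = 1 + l**2 + 2*l)
b(-42)/5907 = (1 + (-42)**2 + 2*(-42))/5907 = (1 + 1764 - 84)*(1/5907) = 1681*(1/5907) = 1681/5907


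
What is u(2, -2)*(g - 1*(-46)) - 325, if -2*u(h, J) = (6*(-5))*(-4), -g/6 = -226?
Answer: -84445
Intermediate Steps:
g = 1356 (g = -6*(-226) = 1356)
u(h, J) = -60 (u(h, J) = -6*(-5)*(-4)/2 = -(-15)*(-4) = -½*120 = -60)
u(2, -2)*(g - 1*(-46)) - 325 = -60*(1356 - 1*(-46)) - 325 = -60*(1356 + 46) - 325 = -60*1402 - 325 = -84120 - 325 = -84445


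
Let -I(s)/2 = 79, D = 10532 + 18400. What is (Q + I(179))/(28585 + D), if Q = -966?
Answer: -1124/57517 ≈ -0.019542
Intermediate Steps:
D = 28932
I(s) = -158 (I(s) = -2*79 = -158)
(Q + I(179))/(28585 + D) = (-966 - 158)/(28585 + 28932) = -1124/57517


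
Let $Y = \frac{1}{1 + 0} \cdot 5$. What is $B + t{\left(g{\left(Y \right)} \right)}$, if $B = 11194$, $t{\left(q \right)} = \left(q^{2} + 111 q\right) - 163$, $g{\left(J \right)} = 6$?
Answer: $11733$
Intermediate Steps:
$Y = 5$ ($Y = 1^{-1} \cdot 5 = 1 \cdot 5 = 5$)
$t{\left(q \right)} = -163 + q^{2} + 111 q$
$B + t{\left(g{\left(Y \right)} \right)} = 11194 + \left(-163 + 6^{2} + 111 \cdot 6\right) = 11194 + \left(-163 + 36 + 666\right) = 11194 + 539 = 11733$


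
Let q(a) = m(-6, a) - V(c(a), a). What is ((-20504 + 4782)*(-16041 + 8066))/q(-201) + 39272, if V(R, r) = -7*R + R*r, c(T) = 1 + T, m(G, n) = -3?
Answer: 1508450066/41603 ≈ 36258.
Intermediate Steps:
q(a) = -3 - (1 + a)*(-7 + a)
((-20504 + 4782)*(-16041 + 8066))/q(-201) + 39272 = ((-20504 + 4782)*(-16041 + 8066))/(4 - 1*(-201)² + 6*(-201)) + 39272 = (-15722*(-7975))/(4 - 1*40401 - 1206) + 39272 = 125382950/(4 - 40401 - 1206) + 39272 = 125382950/(-41603) + 39272 = 125382950*(-1/41603) + 39272 = -125382950/41603 + 39272 = 1508450066/41603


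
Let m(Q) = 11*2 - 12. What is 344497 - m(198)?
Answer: 344487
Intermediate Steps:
m(Q) = 10 (m(Q) = 22 - 12 = 10)
344497 - m(198) = 344497 - 1*10 = 344497 - 10 = 344487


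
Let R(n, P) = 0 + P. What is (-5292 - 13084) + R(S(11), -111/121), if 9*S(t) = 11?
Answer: -2223607/121 ≈ -18377.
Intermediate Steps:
S(t) = 11/9 (S(t) = (1/9)*11 = 11/9)
R(n, P) = P
(-5292 - 13084) + R(S(11), -111/121) = (-5292 - 13084) - 111/121 = -18376 - 111*1/121 = -18376 - 111/121 = -2223607/121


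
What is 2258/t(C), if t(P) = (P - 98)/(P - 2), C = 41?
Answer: -29354/19 ≈ -1544.9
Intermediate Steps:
t(P) = (-98 + P)/(-2 + P)
2258/t(C) = 2258/(((-98 + 41)/(-2 + 41))) = 2258/((-57/39)) = 2258/(((1/39)*(-57))) = 2258/(-19/13) = 2258*(-13/19) = -29354/19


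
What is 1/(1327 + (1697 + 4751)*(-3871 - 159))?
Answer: -1/25984113 ≈ -3.8485e-8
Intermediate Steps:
1/(1327 + (1697 + 4751)*(-3871 - 159)) = 1/(1327 + 6448*(-4030)) = 1/(1327 - 25985440) = 1/(-25984113) = -1/25984113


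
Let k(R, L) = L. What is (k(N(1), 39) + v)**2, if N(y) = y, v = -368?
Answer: 108241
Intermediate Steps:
(k(N(1), 39) + v)**2 = (39 - 368)**2 = (-329)**2 = 108241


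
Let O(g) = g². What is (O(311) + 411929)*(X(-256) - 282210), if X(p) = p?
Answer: -143676330900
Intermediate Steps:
(O(311) + 411929)*(X(-256) - 282210) = (311² + 411929)*(-256 - 282210) = (96721 + 411929)*(-282466) = 508650*(-282466) = -143676330900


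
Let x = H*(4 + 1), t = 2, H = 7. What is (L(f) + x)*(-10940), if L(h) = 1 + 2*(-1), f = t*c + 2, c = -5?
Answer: -371960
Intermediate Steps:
x = 35 (x = 7*(4 + 1) = 7*5 = 35)
f = -8 (f = 2*(-5) + 2 = -10 + 2 = -8)
L(h) = -1 (L(h) = 1 - 2 = -1)
(L(f) + x)*(-10940) = (-1 + 35)*(-10940) = 34*(-10940) = -371960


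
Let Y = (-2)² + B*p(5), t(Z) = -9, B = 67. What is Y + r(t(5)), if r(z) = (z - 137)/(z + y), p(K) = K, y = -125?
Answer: 22786/67 ≈ 340.09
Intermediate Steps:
r(z) = (-137 + z)/(-125 + z) (r(z) = (z - 137)/(z - 125) = (-137 + z)/(-125 + z))
Y = 339 (Y = (-2)² + 67*5 = 4 + 335 = 339)
Y + r(t(5)) = 339 + (-137 - 9)/(-125 - 9) = 339 - 146/(-134) = 339 - 1/134*(-146) = 339 + 73/67 = 22786/67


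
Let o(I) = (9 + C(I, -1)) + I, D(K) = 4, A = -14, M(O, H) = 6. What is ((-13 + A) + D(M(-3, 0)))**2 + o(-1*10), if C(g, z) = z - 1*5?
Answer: 522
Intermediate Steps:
C(g, z) = -5 + z (C(g, z) = z - 5 = -5 + z)
o(I) = 3 + I (o(I) = (9 + (-5 - 1)) + I = (9 - 6) + I = 3 + I)
((-13 + A) + D(M(-3, 0)))**2 + o(-1*10) = ((-13 - 14) + 4)**2 + (3 - 1*10) = (-27 + 4)**2 + (3 - 10) = (-23)**2 - 7 = 529 - 7 = 522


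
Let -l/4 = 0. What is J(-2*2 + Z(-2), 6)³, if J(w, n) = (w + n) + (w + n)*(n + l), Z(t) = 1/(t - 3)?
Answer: 250047/125 ≈ 2000.4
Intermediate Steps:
l = 0 (l = -4*0 = 0)
Z(t) = 1/(-3 + t)
J(w, n) = n + w + n*(n + w) (J(w, n) = (w + n) + (w + n)*(n + 0) = (n + w) + (n + w)*n = (n + w) + n*(n + w) = n + w + n*(n + w))
J(-2*2 + Z(-2), 6)³ = (6 + (-2*2 + 1/(-3 - 2)) + 6² + 6*(-2*2 + 1/(-3 - 2)))³ = (6 + (-4 + 1/(-5)) + 36 + 6*(-4 + 1/(-5)))³ = (6 + (-4 - ⅕) + 36 + 6*(-4 - ⅕))³ = (6 - 21/5 + 36 + 6*(-21/5))³ = (6 - 21/5 + 36 - 126/5)³ = (63/5)³ = 250047/125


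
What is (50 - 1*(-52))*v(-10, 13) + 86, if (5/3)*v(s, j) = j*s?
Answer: -7870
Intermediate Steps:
v(s, j) = 3*j*s/5 (v(s, j) = 3*(j*s)/5 = 3*j*s/5)
(50 - 1*(-52))*v(-10, 13) + 86 = (50 - 1*(-52))*((3/5)*13*(-10)) + 86 = (50 + 52)*(-78) + 86 = 102*(-78) + 86 = -7956 + 86 = -7870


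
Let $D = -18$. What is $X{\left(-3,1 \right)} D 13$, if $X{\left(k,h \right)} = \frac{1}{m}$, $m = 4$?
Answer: $- \frac{117}{2} \approx -58.5$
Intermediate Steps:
$X{\left(k,h \right)} = \frac{1}{4}$
$X{\left(-3,1 \right)} D 13 = \frac{1}{4} \left(-18\right) 13 = \left(- \frac{9}{2}\right) 13 = - \frac{117}{2}$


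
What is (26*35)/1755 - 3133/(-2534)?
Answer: 120067/68418 ≈ 1.7549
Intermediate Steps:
(26*35)/1755 - 3133/(-2534) = 910*(1/1755) - 3133*(-1/2534) = 14/27 + 3133/2534 = 120067/68418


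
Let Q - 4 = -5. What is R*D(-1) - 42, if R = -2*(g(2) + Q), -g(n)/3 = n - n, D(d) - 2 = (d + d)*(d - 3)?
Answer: -22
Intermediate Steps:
D(d) = 2 + 2*d*(-3 + d) (D(d) = 2 + (d + d)*(d - 3) = 2 + (2*d)*(-3 + d) = 2 + 2*d*(-3 + d))
Q = -1 (Q = 4 - 5 = -1)
g(n) = 0 (g(n) = -3*(n - n) = -3*0 = 0)
R = 2 (R = -2*(0 - 1) = -2*(-1) = 2)
R*D(-1) - 42 = 2*(2 - 6*(-1) + 2*(-1)²) - 42 = 2*(2 + 6 + 2*1) - 42 = 2*(2 + 6 + 2) - 42 = 2*10 - 42 = 20 - 42 = -22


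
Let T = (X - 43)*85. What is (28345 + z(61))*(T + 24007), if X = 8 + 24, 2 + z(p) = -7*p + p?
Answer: 645485344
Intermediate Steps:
z(p) = -2 - 6*p (z(p) = -2 + (-7*p + p) = -2 - 6*p)
X = 32
T = -935 (T = (32 - 43)*85 = -11*85 = -935)
(28345 + z(61))*(T + 24007) = (28345 + (-2 - 6*61))*(-935 + 24007) = (28345 + (-2 - 366))*23072 = (28345 - 368)*23072 = 27977*23072 = 645485344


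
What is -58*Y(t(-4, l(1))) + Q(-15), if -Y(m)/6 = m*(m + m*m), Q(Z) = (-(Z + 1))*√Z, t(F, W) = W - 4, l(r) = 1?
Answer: -6264 + 14*I*√15 ≈ -6264.0 + 54.222*I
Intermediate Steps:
t(F, W) = -4 + W
Q(Z) = √Z*(-1 - Z) (Q(Z) = (-(1 + Z))*√Z = (-1 - Z)*√Z = √Z*(-1 - Z))
Y(m) = -6*m*(m + m²) (Y(m) = -6*m*(m + m*m) = -6*m*(m + m²))
-58*Y(t(-4, l(1))) + Q(-15) = -348*(-4 + 1)²*(-1 - (-4 + 1)) + √(-15)*(-1 - 1*(-15)) = -348*(-3)²*(-1 - 1*(-3)) + (I*√15)*(-1 + 15) = -348*9*(-1 + 3) + (I*√15)*14 = -348*9*2 + 14*I*√15 = -58*108 + 14*I*√15 = -6264 + 14*I*√15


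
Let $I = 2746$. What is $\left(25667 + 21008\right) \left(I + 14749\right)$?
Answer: $816579125$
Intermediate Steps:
$\left(25667 + 21008\right) \left(I + 14749\right) = \left(25667 + 21008\right) \left(2746 + 14749\right) = 46675 \cdot 17495 = 816579125$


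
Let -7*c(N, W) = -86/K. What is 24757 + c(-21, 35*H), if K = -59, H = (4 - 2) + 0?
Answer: 10224555/413 ≈ 24757.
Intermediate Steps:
H = 2 (H = 2 + 0 = 2)
c(N, W) = -86/413 (c(N, W) = -(-86)/(7*(-59)) = -(-86)*(-1)/(7*59) = -1/7*86/59 = -86/413)
24757 + c(-21, 35*H) = 24757 - 86/413 = 10224555/413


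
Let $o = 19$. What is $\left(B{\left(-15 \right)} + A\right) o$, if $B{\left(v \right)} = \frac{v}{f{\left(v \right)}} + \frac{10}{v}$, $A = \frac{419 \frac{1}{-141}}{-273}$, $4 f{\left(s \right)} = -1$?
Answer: $\frac{43402403}{38493} \approx 1127.5$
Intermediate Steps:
$f{\left(s \right)} = - \frac{1}{4}$ ($f{\left(s \right)} = \frac{1}{4} \left(-1\right) = - \frac{1}{4}$)
$A = \frac{419}{38493}$ ($A = 419 \left(- \frac{1}{141}\right) \left(- \frac{1}{273}\right) = \left(- \frac{419}{141}\right) \left(- \frac{1}{273}\right) = \frac{419}{38493} \approx 0.010885$)
$B{\left(v \right)} = - 4 v + \frac{10}{v}$ ($B{\left(v \right)} = \frac{v}{- \frac{1}{4}} + \frac{10}{v} = v \left(-4\right) + \frac{10}{v} = - 4 v + \frac{10}{v}$)
$\left(B{\left(-15 \right)} + A\right) o = \left(\left(\left(-4\right) \left(-15\right) + \frac{10}{-15}\right) + \frac{419}{38493}\right) 19 = \left(\left(60 + 10 \left(- \frac{1}{15}\right)\right) + \frac{419}{38493}\right) 19 = \left(\left(60 - \frac{2}{3}\right) + \frac{419}{38493}\right) 19 = \left(\frac{178}{3} + \frac{419}{38493}\right) 19 = \frac{2284337}{38493} \cdot 19 = \frac{43402403}{38493}$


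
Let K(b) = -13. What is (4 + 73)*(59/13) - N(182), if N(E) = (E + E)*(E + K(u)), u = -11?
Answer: -795165/13 ≈ -61167.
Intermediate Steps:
N(E) = 2*E*(-13 + E) (N(E) = (E + E)*(E - 13) = (2*E)*(-13 + E) = 2*E*(-13 + E))
(4 + 73)*(59/13) - N(182) = (4 + 73)*(59/13) - 2*182*(-13 + 182) = 77*(59*(1/13)) - 2*182*169 = 77*(59/13) - 1*61516 = 4543/13 - 61516 = -795165/13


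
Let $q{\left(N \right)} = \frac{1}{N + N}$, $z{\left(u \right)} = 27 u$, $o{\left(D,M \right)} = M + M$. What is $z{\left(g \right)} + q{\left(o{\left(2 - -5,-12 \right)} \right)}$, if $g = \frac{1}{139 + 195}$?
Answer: $\frac{481}{8016} \approx 0.060005$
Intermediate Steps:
$o{\left(D,M \right)} = 2 M$
$g = \frac{1}{334} \approx 0.002994$
$q{\left(N \right)} = \frac{1}{2 N}$
$z{\left(g \right)} + q{\left(o{\left(2 - -5,-12 \right)} \right)} = 27 \cdot \frac{1}{334} + \frac{1}{2 \cdot 2 \left(-12\right)} = \frac{27}{334} + \frac{1}{2 \left(-24\right)} = \frac{27}{334} + \frac{1}{2} \left(- \frac{1}{24}\right) = \frac{27}{334} - \frac{1}{48} = \frac{481}{8016}$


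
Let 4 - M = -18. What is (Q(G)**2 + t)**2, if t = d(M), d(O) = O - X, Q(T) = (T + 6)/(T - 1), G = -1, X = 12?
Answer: 4225/16 ≈ 264.06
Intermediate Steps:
M = 22 (M = 4 - 1*(-18) = 4 + 18 = 22)
Q(T) = (6 + T)/(-1 + T)
d(O) = -12 + O (d(O) = O - 1*12 = O - 12 = -12 + O)
t = 10 (t = -12 + 22 = 10)
(Q(G)**2 + t)**2 = (((6 - 1)/(-1 - 1))**2 + 10)**2 = ((5/(-2))**2 + 10)**2 = ((-1/2*5)**2 + 10)**2 = ((-5/2)**2 + 10)**2 = (25/4 + 10)**2 = (65/4)**2 = 4225/16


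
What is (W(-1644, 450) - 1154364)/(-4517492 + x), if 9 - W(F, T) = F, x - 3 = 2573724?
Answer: 1152711/1943765 ≈ 0.59303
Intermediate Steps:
x = 2573727 (x = 3 + 2573724 = 2573727)
W(F, T) = 9 - F
(W(-1644, 450) - 1154364)/(-4517492 + x) = ((9 - 1*(-1644)) - 1154364)/(-4517492 + 2573727) = ((9 + 1644) - 1154364)/(-1943765) = (1653 - 1154364)*(-1/1943765) = -1152711*(-1/1943765) = 1152711/1943765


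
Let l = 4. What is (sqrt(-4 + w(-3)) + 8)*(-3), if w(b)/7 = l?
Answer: -24 - 6*sqrt(6) ≈ -38.697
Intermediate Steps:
w(b) = 28 (w(b) = 7*4 = 28)
(sqrt(-4 + w(-3)) + 8)*(-3) = (sqrt(-4 + 28) + 8)*(-3) = (sqrt(24) + 8)*(-3) = (2*sqrt(6) + 8)*(-3) = (8 + 2*sqrt(6))*(-3) = -24 - 6*sqrt(6)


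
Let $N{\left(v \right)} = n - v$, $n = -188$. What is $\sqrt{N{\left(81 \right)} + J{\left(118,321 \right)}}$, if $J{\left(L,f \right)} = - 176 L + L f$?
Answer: $\sqrt{16841} \approx 129.77$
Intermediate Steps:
$N{\left(v \right)} = -188 - v$
$\sqrt{N{\left(81 \right)} + J{\left(118,321 \right)}} = \sqrt{\left(-188 - 81\right) + 118 \left(-176 + 321\right)} = \sqrt{\left(-188 - 81\right) + 118 \cdot 145} = \sqrt{-269 + 17110} = \sqrt{16841}$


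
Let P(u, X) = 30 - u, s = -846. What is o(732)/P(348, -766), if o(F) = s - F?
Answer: 263/53 ≈ 4.9623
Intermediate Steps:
o(F) = -846 - F
o(732)/P(348, -766) = (-846 - 1*732)/(30 - 1*348) = (-846 - 732)/(30 - 348) = -1578/(-318) = -1578*(-1/318) = 263/53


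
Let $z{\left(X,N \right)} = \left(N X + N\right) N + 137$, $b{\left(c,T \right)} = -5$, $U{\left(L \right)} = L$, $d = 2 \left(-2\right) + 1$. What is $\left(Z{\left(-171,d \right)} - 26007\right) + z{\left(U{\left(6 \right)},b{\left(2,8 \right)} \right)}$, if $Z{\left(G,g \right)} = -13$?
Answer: $-25708$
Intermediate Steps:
$d = -3$ ($d = -4 + 1 = -3$)
$z{\left(X,N \right)} = 137 + N \left(N + N X\right)$ ($z{\left(X,N \right)} = \left(N + N X\right) N + 137 = N \left(N + N X\right) + 137 = 137 + N \left(N + N X\right)$)
$\left(Z{\left(-171,d \right)} - 26007\right) + z{\left(U{\left(6 \right)},b{\left(2,8 \right)} \right)} = \left(-13 - 26007\right) + \left(137 + \left(-5\right)^{2} + 6 \left(-5\right)^{2}\right) = -26020 + \left(137 + 25 + 6 \cdot 25\right) = -26020 + \left(137 + 25 + 150\right) = -26020 + 312 = -25708$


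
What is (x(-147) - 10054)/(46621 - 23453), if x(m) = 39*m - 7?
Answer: -7897/11584 ≈ -0.68172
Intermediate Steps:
x(m) = -7 + 39*m
(x(-147) - 10054)/(46621 - 23453) = ((-7 + 39*(-147)) - 10054)/(46621 - 23453) = ((-7 - 5733) - 10054)/23168 = (-5740 - 10054)*(1/23168) = -15794*1/23168 = -7897/11584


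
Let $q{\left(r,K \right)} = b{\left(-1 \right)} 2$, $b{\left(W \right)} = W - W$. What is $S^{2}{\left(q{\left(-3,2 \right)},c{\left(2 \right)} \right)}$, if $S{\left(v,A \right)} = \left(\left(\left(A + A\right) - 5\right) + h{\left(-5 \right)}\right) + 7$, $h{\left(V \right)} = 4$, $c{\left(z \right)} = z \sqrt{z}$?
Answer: $68 + 48 \sqrt{2} \approx 135.88$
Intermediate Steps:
$b{\left(W \right)} = 0$
$c{\left(z \right)} = z^{\frac{3}{2}}$
$q{\left(r,K \right)} = 0$ ($q{\left(r,K \right)} = 0 \cdot 2 = 0$)
$S{\left(v,A \right)} = 6 + 2 A$ ($S{\left(v,A \right)} = \left(\left(\left(A + A\right) - 5\right) + 4\right) + 7 = \left(\left(2 A - 5\right) + 4\right) + 7 = \left(\left(-5 + 2 A\right) + 4\right) + 7 = \left(-1 + 2 A\right) + 7 = 6 + 2 A$)
$S^{2}{\left(q{\left(-3,2 \right)},c{\left(2 \right)} \right)} = \left(6 + 2 \cdot 2^{\frac{3}{2}}\right)^{2} = \left(6 + 2 \cdot 2 \sqrt{2}\right)^{2} = \left(6 + 4 \sqrt{2}\right)^{2}$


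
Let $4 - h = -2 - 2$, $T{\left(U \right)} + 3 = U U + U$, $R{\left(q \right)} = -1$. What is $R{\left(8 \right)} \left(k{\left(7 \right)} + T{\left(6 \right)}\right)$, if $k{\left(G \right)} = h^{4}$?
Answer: $-4135$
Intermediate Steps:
$T{\left(U \right)} = -3 + U + U^{2}$ ($T{\left(U \right)} = -3 + \left(U U + U\right) = -3 + \left(U^{2} + U\right) = -3 + \left(U + U^{2}\right) = -3 + U + U^{2}$)
$h = 8$ ($h = 4 - \left(-2 - 2\right) = 4 - -4 = 4 + 4 = 8$)
$k{\left(G \right)} = 4096$ ($k{\left(G \right)} = 8^{4} = 4096$)
$R{\left(8 \right)} \left(k{\left(7 \right)} + T{\left(6 \right)}\right) = - (4096 + \left(-3 + 6 + 6^{2}\right)) = - (4096 + \left(-3 + 6 + 36\right)) = - (4096 + 39) = \left(-1\right) 4135 = -4135$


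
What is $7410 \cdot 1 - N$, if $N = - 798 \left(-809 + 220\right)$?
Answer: $-462612$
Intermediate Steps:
$N = 470022$ ($N = \left(-798\right) \left(-589\right) = 470022$)
$7410 \cdot 1 - N = 7410 \cdot 1 - 470022 = 7410 - 470022 = -462612$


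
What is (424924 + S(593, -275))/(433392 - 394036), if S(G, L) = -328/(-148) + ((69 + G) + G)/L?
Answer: 864715563/80089460 ≈ 10.797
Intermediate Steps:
S(G, L) = 82/37 + (69 + 2*G)/L (S(G, L) = -328*(-1/148) + (69 + 2*G)/L = 82/37 + (69 + 2*G)/L)
(424924 + S(593, -275))/(433392 - 394036) = (424924 + (1/37)*(2553 + 74*593 + 82*(-275))/(-275))/(433392 - 394036) = (424924 + (1/37)*(-1/275)*(2553 + 43882 - 22550))/39356 = (424924 + (1/37)*(-1/275)*23885)*(1/39356) = (424924 - 4777/2035)*(1/39356) = (864715563/2035)*(1/39356) = 864715563/80089460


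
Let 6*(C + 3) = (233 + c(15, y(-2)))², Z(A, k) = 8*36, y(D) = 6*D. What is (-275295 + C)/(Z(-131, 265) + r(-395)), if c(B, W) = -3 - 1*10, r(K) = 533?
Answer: -801694/2463 ≈ -325.50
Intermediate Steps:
c(B, W) = -13 (c(B, W) = -3 - 10 = -13)
Z(A, k) = 288
C = 24191/3 (C = -3 + (233 - 13)²/6 = -3 + (⅙)*220² = -3 + (⅙)*48400 = -3 + 24200/3 = 24191/3 ≈ 8063.7)
(-275295 + C)/(Z(-131, 265) + r(-395)) = (-275295 + 24191/3)/(288 + 533) = -801694/3/821 = -801694/3*1/821 = -801694/2463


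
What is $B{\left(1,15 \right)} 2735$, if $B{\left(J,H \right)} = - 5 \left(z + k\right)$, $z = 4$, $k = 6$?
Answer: $-136750$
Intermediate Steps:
$B{\left(J,H \right)} = -50$ ($B{\left(J,H \right)} = - 5 \left(4 + 6\right) = \left(-5\right) 10 = -50$)
$B{\left(1,15 \right)} 2735 = \left(-50\right) 2735 = -136750$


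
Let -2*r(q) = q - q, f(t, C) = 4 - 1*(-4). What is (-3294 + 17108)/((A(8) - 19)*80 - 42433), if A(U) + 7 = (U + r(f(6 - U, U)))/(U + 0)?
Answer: -13814/44433 ≈ -0.31089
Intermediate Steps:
f(t, C) = 8 (f(t, C) = 4 + 4 = 8)
r(q) = 0 (r(q) = -(q - q)/2 = -½*0 = 0)
A(U) = -6 (A(U) = -7 + (U + 0)/(U + 0) = -7 + U/U = -7 + 1 = -6)
(-3294 + 17108)/((A(8) - 19)*80 - 42433) = (-3294 + 17108)/((-6 - 19)*80 - 42433) = 13814/(-25*80 - 42433) = 13814/(-2000 - 42433) = 13814/(-44433) = 13814*(-1/44433) = -13814/44433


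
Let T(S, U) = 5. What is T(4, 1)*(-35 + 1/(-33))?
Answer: -5780/33 ≈ -175.15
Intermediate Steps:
T(4, 1)*(-35 + 1/(-33)) = 5*(-35 + 1/(-33)) = 5*(-35 - 1/33) = 5*(-1156/33) = -5780/33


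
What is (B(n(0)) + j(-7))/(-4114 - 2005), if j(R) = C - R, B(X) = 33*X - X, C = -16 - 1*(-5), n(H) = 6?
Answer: -188/6119 ≈ -0.030724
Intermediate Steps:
C = -11 (C = -16 + 5 = -11)
B(X) = 32*X
j(R) = -11 - R
(B(n(0)) + j(-7))/(-4114 - 2005) = (32*6 + (-11 - 1*(-7)))/(-4114 - 2005) = (192 + (-11 + 7))/(-6119) = (192 - 4)*(-1/6119) = 188*(-1/6119) = -188/6119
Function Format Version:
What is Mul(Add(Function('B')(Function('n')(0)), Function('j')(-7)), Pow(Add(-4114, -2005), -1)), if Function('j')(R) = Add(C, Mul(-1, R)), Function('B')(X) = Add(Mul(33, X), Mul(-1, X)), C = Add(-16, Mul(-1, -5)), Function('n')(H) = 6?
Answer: Rational(-188, 6119) ≈ -0.030724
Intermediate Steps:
C = -11 (C = Add(-16, 5) = -11)
Function('B')(X) = Mul(32, X)
Function('j')(R) = Add(-11, Mul(-1, R))
Mul(Add(Function('B')(Function('n')(0)), Function('j')(-7)), Pow(Add(-4114, -2005), -1)) = Mul(Add(Mul(32, 6), Add(-11, Mul(-1, -7))), Pow(Add(-4114, -2005), -1)) = Mul(Add(192, Add(-11, 7)), Pow(-6119, -1)) = Mul(Add(192, -4), Rational(-1, 6119)) = Mul(188, Rational(-1, 6119)) = Rational(-188, 6119)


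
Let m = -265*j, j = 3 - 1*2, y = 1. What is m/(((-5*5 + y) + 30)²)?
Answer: -265/36 ≈ -7.3611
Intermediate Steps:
j = 1 (j = 3 - 2 = 1)
m = -265 (m = -265*1 = -265)
m/(((-5*5 + y) + 30)²) = -265/((-5*5 + 1) + 30)² = -265/((-25 + 1) + 30)² = -265/(-24 + 30)² = -265/(6²) = -265/36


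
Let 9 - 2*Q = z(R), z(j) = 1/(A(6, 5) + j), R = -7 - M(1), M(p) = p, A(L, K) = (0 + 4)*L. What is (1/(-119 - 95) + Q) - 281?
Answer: -946859/3424 ≈ -276.54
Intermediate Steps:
A(L, K) = 4*L
R = -8 (R = -7 - 1*1 = -7 - 1 = -8)
z(j) = 1/(24 + j) (z(j) = 1/(4*6 + j) = 1/(24 + j))
Q = 143/32 (Q = 9/2 - 1/(2*(24 - 8)) = 9/2 - ½/16 = 9/2 - ½*1/16 = 9/2 - 1/32 = 143/32 ≈ 4.4688)
(1/(-119 - 95) + Q) - 281 = (1/(-119 - 95) + 143/32) - 281 = (1/(-214) + 143/32) - 281 = (-1/214 + 143/32) - 281 = 15285/3424 - 281 = -946859/3424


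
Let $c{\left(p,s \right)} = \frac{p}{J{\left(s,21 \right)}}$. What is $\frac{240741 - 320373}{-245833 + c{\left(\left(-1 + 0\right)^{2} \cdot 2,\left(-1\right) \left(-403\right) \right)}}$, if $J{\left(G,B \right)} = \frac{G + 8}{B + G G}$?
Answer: $\frac{32728752}{100712503} \approx 0.32497$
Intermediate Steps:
$J{\left(G,B \right)} = \frac{8 + G}{B + G^{2}}$
$c{\left(p,s \right)} = \frac{p \left(21 + s^{2}\right)}{8 + s}$ ($c{\left(p,s \right)} = \frac{p}{\frac{1}{21 + s^{2}} \left(8 + s\right)} = p \frac{21 + s^{2}}{8 + s} = \frac{p \left(21 + s^{2}\right)}{8 + s}$)
$\frac{240741 - 320373}{-245833 + c{\left(\left(-1 + 0\right)^{2} \cdot 2,\left(-1\right) \left(-403\right) \right)}} = \frac{240741 - 320373}{-245833 + \frac{\left(-1 + 0\right)^{2} \cdot 2 \left(21 + \left(\left(-1\right) \left(-403\right)\right)^{2}\right)}{8 - -403}} = - \frac{79632}{-245833 + \frac{\left(-1\right)^{2} \cdot 2 \left(21 + 403^{2}\right)}{8 + 403}} = - \frac{79632}{-245833 + \frac{1 \cdot 2 \left(21 + 162409\right)}{411}} = - \frac{79632}{-245833 + 2 \cdot \frac{1}{411} \cdot 162430} = - \frac{79632}{-245833 + \frac{324860}{411}} = - \frac{79632}{- \frac{100712503}{411}} = \left(-79632\right) \left(- \frac{411}{100712503}\right) = \frac{32728752}{100712503}$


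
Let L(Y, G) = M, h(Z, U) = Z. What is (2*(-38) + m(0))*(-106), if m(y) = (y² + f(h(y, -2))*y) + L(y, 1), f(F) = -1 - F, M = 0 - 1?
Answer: 8162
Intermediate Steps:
M = -1
L(Y, G) = -1
m(y) = -1 + y² + y*(-1 - y) (m(y) = (y² + (-1 - y)*y) - 1 = (y² + y*(-1 - y)) - 1 = -1 + y² + y*(-1 - y))
(2*(-38) + m(0))*(-106) = (2*(-38) + (-1 - 1*0))*(-106) = (-76 + (-1 + 0))*(-106) = (-76 - 1)*(-106) = -77*(-106) = 8162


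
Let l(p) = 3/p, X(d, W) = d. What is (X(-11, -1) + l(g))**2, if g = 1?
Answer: 64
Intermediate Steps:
(X(-11, -1) + l(g))**2 = (-11 + 3/1)**2 = (-11 + 3*1)**2 = (-11 + 3)**2 = (-8)**2 = 64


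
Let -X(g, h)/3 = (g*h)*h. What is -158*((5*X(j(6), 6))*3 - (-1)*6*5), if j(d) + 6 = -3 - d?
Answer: -3844140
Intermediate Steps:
j(d) = -9 - d (j(d) = -6 + (-3 - d) = -9 - d)
X(g, h) = -3*g*h² (X(g, h) = -3*g*h*h = -3*g*h²)
-158*((5*X(j(6), 6))*3 - (-1)*6*5) = -158*((5*(-3*(-9 - 1*6)*6²))*3 - (-1)*6*5) = -158*((5*(-3*(-9 - 6)*36))*3 - (-1)*30) = -158*((5*(-3*(-15)*36))*3 - 1*(-30)) = -158*((5*1620)*3 + 30) = -158*(8100*3 + 30) = -158*(24300 + 30) = -158*24330 = -3844140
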